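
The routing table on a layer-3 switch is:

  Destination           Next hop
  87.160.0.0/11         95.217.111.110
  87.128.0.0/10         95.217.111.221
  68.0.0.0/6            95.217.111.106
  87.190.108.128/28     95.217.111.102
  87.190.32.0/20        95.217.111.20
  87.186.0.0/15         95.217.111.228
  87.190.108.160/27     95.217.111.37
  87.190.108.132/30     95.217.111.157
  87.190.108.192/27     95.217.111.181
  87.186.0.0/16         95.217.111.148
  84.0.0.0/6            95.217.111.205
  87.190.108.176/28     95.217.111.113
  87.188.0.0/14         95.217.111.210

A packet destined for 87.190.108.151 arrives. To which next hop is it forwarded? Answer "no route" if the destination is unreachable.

95.217.111.210

Routes whose prefix contains 87.190.108.151:
  84.0.0.0/6 (84.0.0.0 - 87.255.255.255) -> 95.217.111.205
  87.128.0.0/10 (87.128.0.0 - 87.191.255.255) -> 95.217.111.221
  87.160.0.0/11 (87.160.0.0 - 87.191.255.255) -> 95.217.111.110
  87.188.0.0/14 (87.188.0.0 - 87.191.255.255) -> 95.217.111.210
More-specific entries that do NOT match:
  87.190.108.132/30 (87.190.108.132 - 87.190.108.135) does not contain 87.190.108.151
  87.190.108.128/28 (87.190.108.128 - 87.190.108.143) does not contain 87.190.108.151
  87.190.108.176/28 (87.190.108.176 - 87.190.108.191) does not contain 87.190.108.151
  87.190.108.160/27 (87.190.108.160 - 87.190.108.191) does not contain 87.190.108.151
  87.190.108.192/27 (87.190.108.192 - 87.190.108.223) does not contain 87.190.108.151
  87.190.32.0/20 (87.190.32.0 - 87.190.47.255) does not contain 87.190.108.151
  87.186.0.0/16 (87.186.0.0 - 87.186.255.255) does not contain 87.190.108.151
  87.186.0.0/15 (87.186.0.0 - 87.187.255.255) does not contain 87.190.108.151
Longest matching prefix is /14 -> next hop 95.217.111.210.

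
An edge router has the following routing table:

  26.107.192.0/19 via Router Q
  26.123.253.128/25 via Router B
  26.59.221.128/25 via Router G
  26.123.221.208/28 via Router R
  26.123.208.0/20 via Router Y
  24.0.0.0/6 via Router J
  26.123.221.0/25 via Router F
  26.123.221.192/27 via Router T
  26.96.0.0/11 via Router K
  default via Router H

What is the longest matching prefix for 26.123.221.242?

26.123.208.0/20

Entries matching 26.123.221.242:
  0.0.0.0/0 (default, matches everything)
  24.0.0.0/6 (24.0.0.0 - 27.255.255.255)
  26.96.0.0/11 (26.96.0.0 - 26.127.255.255)
  26.123.208.0/20 (26.123.208.0 - 26.123.223.255)
Most specific is 26.123.208.0/20.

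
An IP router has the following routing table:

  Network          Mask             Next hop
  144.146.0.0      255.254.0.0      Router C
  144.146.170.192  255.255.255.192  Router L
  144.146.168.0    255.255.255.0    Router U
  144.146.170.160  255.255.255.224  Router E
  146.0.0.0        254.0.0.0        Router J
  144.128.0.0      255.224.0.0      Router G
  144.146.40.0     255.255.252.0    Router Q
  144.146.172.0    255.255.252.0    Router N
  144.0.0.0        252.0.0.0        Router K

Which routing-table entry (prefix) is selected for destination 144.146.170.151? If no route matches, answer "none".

Entries matching 144.146.170.151:
  144.0.0.0/6 (144.0.0.0 - 147.255.255.255)
  144.128.0.0/11 (144.128.0.0 - 144.159.255.255)
  144.146.0.0/15 (144.146.0.0 - 144.147.255.255)
Most specific is 144.146.0.0/15.

144.146.0.0/15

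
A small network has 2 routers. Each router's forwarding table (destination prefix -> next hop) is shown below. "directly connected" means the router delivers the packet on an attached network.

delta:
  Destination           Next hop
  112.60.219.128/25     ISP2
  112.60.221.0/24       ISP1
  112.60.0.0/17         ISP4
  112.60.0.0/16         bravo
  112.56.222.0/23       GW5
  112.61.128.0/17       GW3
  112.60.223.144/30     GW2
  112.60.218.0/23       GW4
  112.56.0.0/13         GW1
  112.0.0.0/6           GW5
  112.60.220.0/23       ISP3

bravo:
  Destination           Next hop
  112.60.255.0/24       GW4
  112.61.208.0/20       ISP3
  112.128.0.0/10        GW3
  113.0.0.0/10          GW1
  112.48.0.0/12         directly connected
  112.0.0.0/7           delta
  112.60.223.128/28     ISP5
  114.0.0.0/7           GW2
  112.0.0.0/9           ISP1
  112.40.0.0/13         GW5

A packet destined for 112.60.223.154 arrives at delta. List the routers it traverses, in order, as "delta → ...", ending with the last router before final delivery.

delta → bravo

At delta: longest match for 112.60.223.154 is 112.60.0.0/16 -> bravo
At bravo: longest match for 112.60.223.154 is 112.48.0.0/12 -> directly connected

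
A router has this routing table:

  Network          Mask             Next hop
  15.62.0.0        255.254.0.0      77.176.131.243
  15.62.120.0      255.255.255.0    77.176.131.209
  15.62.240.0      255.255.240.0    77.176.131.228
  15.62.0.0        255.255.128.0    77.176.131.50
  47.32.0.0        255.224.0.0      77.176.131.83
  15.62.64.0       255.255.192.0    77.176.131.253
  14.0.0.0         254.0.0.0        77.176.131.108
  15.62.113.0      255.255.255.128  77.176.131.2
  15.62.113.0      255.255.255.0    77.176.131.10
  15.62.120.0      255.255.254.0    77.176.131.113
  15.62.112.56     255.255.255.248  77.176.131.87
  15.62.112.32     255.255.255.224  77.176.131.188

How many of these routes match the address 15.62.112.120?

Prefixes containing 15.62.112.120:
  14.0.0.0/7 (14.0.0.0 - 15.255.255.255)
  15.62.0.0/15 (15.62.0.0 - 15.63.255.255)
  15.62.0.0/17 (15.62.0.0 - 15.62.127.255)
  15.62.64.0/18 (15.62.64.0 - 15.62.127.255)
Total matching entries: 4.

4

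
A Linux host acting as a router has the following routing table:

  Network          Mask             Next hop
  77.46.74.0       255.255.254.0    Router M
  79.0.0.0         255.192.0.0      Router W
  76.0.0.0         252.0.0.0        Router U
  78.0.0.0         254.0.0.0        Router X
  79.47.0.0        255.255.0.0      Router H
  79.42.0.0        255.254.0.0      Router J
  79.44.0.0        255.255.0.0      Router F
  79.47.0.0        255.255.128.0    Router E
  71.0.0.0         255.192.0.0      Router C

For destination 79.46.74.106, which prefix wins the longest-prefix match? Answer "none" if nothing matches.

Entries matching 79.46.74.106:
  76.0.0.0/6 (76.0.0.0 - 79.255.255.255)
  78.0.0.0/7 (78.0.0.0 - 79.255.255.255)
  79.0.0.0/10 (79.0.0.0 - 79.63.255.255)
Most specific is 79.0.0.0/10.

79.0.0.0/10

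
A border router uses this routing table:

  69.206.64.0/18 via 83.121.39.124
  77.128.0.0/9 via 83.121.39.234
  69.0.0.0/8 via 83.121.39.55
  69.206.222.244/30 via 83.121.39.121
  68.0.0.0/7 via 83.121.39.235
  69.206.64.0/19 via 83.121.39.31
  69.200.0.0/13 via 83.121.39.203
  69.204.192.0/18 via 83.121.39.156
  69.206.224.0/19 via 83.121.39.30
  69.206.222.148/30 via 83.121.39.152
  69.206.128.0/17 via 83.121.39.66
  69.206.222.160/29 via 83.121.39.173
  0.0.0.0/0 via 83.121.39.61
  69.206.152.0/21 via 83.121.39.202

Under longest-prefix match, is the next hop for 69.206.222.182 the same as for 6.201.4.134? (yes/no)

69.206.222.182: longest match 69.206.128.0/17 -> 83.121.39.66
6.201.4.134: longest match 0.0.0.0/0 -> 83.121.39.61

no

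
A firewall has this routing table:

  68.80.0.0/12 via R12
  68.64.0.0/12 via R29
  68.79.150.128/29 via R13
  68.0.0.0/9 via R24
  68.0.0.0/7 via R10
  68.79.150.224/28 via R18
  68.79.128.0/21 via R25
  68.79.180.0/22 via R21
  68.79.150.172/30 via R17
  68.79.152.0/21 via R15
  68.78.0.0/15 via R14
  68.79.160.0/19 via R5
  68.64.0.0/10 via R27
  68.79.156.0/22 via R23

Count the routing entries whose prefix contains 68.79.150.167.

Prefixes containing 68.79.150.167:
  68.0.0.0/7 (68.0.0.0 - 69.255.255.255)
  68.0.0.0/9 (68.0.0.0 - 68.127.255.255)
  68.64.0.0/10 (68.64.0.0 - 68.127.255.255)
  68.64.0.0/12 (68.64.0.0 - 68.79.255.255)
  68.78.0.0/15 (68.78.0.0 - 68.79.255.255)
Total matching entries: 5.

5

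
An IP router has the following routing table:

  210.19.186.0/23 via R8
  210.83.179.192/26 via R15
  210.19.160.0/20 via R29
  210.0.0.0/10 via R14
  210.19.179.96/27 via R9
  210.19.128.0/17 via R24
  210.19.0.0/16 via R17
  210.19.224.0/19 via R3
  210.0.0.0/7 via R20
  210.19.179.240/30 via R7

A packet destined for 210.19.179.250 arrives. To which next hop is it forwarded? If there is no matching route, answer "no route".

R24

Routes whose prefix contains 210.19.179.250:
  210.0.0.0/7 (210.0.0.0 - 211.255.255.255) -> R20
  210.0.0.0/10 (210.0.0.0 - 210.63.255.255) -> R14
  210.19.0.0/16 (210.19.0.0 - 210.19.255.255) -> R17
  210.19.128.0/17 (210.19.128.0 - 210.19.255.255) -> R24
More-specific entries that do NOT match:
  210.19.179.240/30 (210.19.179.240 - 210.19.179.243) does not contain 210.19.179.250
  210.19.179.96/27 (210.19.179.96 - 210.19.179.127) does not contain 210.19.179.250
  210.83.179.192/26 (210.83.179.192 - 210.83.179.255) does not contain 210.19.179.250
  210.19.186.0/23 (210.19.186.0 - 210.19.187.255) does not contain 210.19.179.250
  210.19.160.0/20 (210.19.160.0 - 210.19.175.255) does not contain 210.19.179.250
  210.19.224.0/19 (210.19.224.0 - 210.19.255.255) does not contain 210.19.179.250
Longest matching prefix is /17 -> next hop R24.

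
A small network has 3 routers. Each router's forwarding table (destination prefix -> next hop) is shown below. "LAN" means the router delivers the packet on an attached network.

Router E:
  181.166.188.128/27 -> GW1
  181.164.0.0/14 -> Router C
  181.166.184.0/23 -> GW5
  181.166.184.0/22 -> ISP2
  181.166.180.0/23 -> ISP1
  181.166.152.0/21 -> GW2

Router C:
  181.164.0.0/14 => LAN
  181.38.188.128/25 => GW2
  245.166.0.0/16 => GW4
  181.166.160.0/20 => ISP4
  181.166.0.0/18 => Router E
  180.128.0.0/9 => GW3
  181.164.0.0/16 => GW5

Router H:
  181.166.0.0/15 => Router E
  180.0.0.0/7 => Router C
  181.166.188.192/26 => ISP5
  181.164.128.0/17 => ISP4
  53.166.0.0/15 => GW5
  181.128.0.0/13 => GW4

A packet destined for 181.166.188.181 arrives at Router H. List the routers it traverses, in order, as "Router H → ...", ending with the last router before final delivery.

Router H → Router E → Router C

At Router H: longest match for 181.166.188.181 is 181.166.0.0/15 -> Router E
At Router E: longest match for 181.166.188.181 is 181.164.0.0/14 -> Router C
At Router C: longest match for 181.166.188.181 is 181.164.0.0/14 -> LAN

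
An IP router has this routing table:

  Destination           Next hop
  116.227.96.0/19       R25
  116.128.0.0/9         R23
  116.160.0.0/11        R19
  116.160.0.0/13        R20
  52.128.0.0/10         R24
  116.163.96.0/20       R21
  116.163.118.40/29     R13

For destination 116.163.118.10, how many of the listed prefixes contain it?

3

Prefixes containing 116.163.118.10:
  116.128.0.0/9 (116.128.0.0 - 116.255.255.255)
  116.160.0.0/11 (116.160.0.0 - 116.191.255.255)
  116.160.0.0/13 (116.160.0.0 - 116.167.255.255)
Total matching entries: 3.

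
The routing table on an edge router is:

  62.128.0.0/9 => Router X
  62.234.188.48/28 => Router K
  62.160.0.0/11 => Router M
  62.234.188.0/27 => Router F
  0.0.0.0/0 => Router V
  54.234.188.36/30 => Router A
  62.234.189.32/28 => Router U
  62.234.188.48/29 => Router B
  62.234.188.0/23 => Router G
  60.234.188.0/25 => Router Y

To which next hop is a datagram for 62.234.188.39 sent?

Routes whose prefix contains 62.234.188.39:
  0.0.0.0/0 (default, matches everything) -> Router V
  62.128.0.0/9 (62.128.0.0 - 62.255.255.255) -> Router X
  62.234.188.0/23 (62.234.188.0 - 62.234.189.255) -> Router G
More-specific entries that do NOT match:
  54.234.188.36/30 (54.234.188.36 - 54.234.188.39) does not contain 62.234.188.39
  62.234.188.48/29 (62.234.188.48 - 62.234.188.55) does not contain 62.234.188.39
  62.234.188.48/28 (62.234.188.48 - 62.234.188.63) does not contain 62.234.188.39
  62.234.189.32/28 (62.234.189.32 - 62.234.189.47) does not contain 62.234.188.39
  62.234.188.0/27 (62.234.188.0 - 62.234.188.31) does not contain 62.234.188.39
  60.234.188.0/25 (60.234.188.0 - 60.234.188.127) does not contain 62.234.188.39
Longest matching prefix is /23 -> next hop Router G.

Router G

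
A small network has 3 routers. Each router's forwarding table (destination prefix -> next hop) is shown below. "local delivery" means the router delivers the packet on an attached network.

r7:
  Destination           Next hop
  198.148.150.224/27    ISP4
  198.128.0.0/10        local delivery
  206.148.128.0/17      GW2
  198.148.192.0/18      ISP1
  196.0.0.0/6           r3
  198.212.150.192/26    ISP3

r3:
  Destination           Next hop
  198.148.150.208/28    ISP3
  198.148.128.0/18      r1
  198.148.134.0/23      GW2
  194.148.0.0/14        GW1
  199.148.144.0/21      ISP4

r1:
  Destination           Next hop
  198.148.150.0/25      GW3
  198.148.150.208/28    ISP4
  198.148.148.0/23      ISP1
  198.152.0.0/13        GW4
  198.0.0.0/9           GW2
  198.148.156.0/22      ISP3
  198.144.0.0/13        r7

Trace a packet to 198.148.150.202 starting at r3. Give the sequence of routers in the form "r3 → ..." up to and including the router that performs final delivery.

At r3: longest match for 198.148.150.202 is 198.148.128.0/18 -> r1
At r1: longest match for 198.148.150.202 is 198.144.0.0/13 -> r7
At r7: longest match for 198.148.150.202 is 198.128.0.0/10 -> local delivery

r3 → r1 → r7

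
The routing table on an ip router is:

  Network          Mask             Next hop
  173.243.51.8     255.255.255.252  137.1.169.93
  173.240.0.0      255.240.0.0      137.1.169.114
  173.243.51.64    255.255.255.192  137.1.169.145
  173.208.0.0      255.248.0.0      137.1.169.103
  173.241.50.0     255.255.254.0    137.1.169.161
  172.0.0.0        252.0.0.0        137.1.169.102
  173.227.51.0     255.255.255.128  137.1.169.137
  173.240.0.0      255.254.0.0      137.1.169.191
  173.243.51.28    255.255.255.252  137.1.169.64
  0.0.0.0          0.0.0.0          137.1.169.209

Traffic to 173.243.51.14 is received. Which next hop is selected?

137.1.169.114

Routes whose prefix contains 173.243.51.14:
  0.0.0.0/0 (default, matches everything) -> 137.1.169.209
  172.0.0.0/6 (172.0.0.0 - 175.255.255.255) -> 137.1.169.102
  173.240.0.0/12 (173.240.0.0 - 173.255.255.255) -> 137.1.169.114
More-specific entries that do NOT match:
  173.243.51.8/30 (173.243.51.8 - 173.243.51.11) does not contain 173.243.51.14
  173.243.51.28/30 (173.243.51.28 - 173.243.51.31) does not contain 173.243.51.14
  173.243.51.64/26 (173.243.51.64 - 173.243.51.127) does not contain 173.243.51.14
  173.227.51.0/25 (173.227.51.0 - 173.227.51.127) does not contain 173.243.51.14
  173.241.50.0/23 (173.241.50.0 - 173.241.51.255) does not contain 173.243.51.14
  173.240.0.0/15 (173.240.0.0 - 173.241.255.255) does not contain 173.243.51.14
  173.208.0.0/13 (173.208.0.0 - 173.215.255.255) does not contain 173.243.51.14
Longest matching prefix is /12 -> next hop 137.1.169.114.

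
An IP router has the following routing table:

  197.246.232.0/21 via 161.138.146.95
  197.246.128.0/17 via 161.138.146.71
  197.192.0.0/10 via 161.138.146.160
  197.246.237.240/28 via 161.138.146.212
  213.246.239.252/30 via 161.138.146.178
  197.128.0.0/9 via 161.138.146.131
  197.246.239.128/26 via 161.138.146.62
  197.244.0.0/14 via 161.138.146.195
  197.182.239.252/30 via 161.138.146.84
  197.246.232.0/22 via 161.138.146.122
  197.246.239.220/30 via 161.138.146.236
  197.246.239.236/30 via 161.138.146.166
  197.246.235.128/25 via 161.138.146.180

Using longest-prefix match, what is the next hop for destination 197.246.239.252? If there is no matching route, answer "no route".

161.138.146.95

Routes whose prefix contains 197.246.239.252:
  197.128.0.0/9 (197.128.0.0 - 197.255.255.255) -> 161.138.146.131
  197.192.0.0/10 (197.192.0.0 - 197.255.255.255) -> 161.138.146.160
  197.244.0.0/14 (197.244.0.0 - 197.247.255.255) -> 161.138.146.195
  197.246.128.0/17 (197.246.128.0 - 197.246.255.255) -> 161.138.146.71
  197.246.232.0/21 (197.246.232.0 - 197.246.239.255) -> 161.138.146.95
More-specific entries that do NOT match:
  213.246.239.252/30 (213.246.239.252 - 213.246.239.255) does not contain 197.246.239.252
  197.182.239.252/30 (197.182.239.252 - 197.182.239.255) does not contain 197.246.239.252
  197.246.239.220/30 (197.246.239.220 - 197.246.239.223) does not contain 197.246.239.252
  197.246.239.236/30 (197.246.239.236 - 197.246.239.239) does not contain 197.246.239.252
  197.246.237.240/28 (197.246.237.240 - 197.246.237.255) does not contain 197.246.239.252
  197.246.239.128/26 (197.246.239.128 - 197.246.239.191) does not contain 197.246.239.252
  197.246.235.128/25 (197.246.235.128 - 197.246.235.255) does not contain 197.246.239.252
  197.246.232.0/22 (197.246.232.0 - 197.246.235.255) does not contain 197.246.239.252
Longest matching prefix is /21 -> next hop 161.138.146.95.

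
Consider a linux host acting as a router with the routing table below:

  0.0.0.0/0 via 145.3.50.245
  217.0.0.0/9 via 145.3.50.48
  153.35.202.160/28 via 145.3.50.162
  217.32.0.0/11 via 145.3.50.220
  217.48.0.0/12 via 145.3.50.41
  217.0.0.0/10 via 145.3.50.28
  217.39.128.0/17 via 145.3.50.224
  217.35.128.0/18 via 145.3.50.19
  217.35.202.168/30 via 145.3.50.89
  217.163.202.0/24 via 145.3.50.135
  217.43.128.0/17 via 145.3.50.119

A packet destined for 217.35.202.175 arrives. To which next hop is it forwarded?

145.3.50.220

Routes whose prefix contains 217.35.202.175:
  0.0.0.0/0 (default, matches everything) -> 145.3.50.245
  217.0.0.0/9 (217.0.0.0 - 217.127.255.255) -> 145.3.50.48
  217.0.0.0/10 (217.0.0.0 - 217.63.255.255) -> 145.3.50.28
  217.32.0.0/11 (217.32.0.0 - 217.63.255.255) -> 145.3.50.220
More-specific entries that do NOT match:
  217.35.202.168/30 (217.35.202.168 - 217.35.202.171) does not contain 217.35.202.175
  153.35.202.160/28 (153.35.202.160 - 153.35.202.175) does not contain 217.35.202.175
  217.163.202.0/24 (217.163.202.0 - 217.163.202.255) does not contain 217.35.202.175
  217.35.128.0/18 (217.35.128.0 - 217.35.191.255) does not contain 217.35.202.175
  217.39.128.0/17 (217.39.128.0 - 217.39.255.255) does not contain 217.35.202.175
  217.43.128.0/17 (217.43.128.0 - 217.43.255.255) does not contain 217.35.202.175
  217.48.0.0/12 (217.48.0.0 - 217.63.255.255) does not contain 217.35.202.175
Longest matching prefix is /11 -> next hop 145.3.50.220.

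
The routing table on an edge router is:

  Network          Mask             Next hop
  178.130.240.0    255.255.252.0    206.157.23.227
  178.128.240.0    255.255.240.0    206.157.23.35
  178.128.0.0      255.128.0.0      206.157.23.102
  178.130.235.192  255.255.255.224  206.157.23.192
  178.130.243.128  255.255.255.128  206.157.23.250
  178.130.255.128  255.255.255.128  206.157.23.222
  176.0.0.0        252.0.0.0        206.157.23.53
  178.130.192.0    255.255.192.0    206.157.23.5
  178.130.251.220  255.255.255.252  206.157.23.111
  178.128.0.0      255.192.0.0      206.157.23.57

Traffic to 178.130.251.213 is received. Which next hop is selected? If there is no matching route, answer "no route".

Routes whose prefix contains 178.130.251.213:
  176.0.0.0/6 (176.0.0.0 - 179.255.255.255) -> 206.157.23.53
  178.128.0.0/9 (178.128.0.0 - 178.255.255.255) -> 206.157.23.102
  178.128.0.0/10 (178.128.0.0 - 178.191.255.255) -> 206.157.23.57
  178.130.192.0/18 (178.130.192.0 - 178.130.255.255) -> 206.157.23.5
More-specific entries that do NOT match:
  178.130.251.220/30 (178.130.251.220 - 178.130.251.223) does not contain 178.130.251.213
  178.130.235.192/27 (178.130.235.192 - 178.130.235.223) does not contain 178.130.251.213
  178.130.243.128/25 (178.130.243.128 - 178.130.243.255) does not contain 178.130.251.213
  178.130.255.128/25 (178.130.255.128 - 178.130.255.255) does not contain 178.130.251.213
  178.130.240.0/22 (178.130.240.0 - 178.130.243.255) does not contain 178.130.251.213
  178.128.240.0/20 (178.128.240.0 - 178.128.255.255) does not contain 178.130.251.213
Longest matching prefix is /18 -> next hop 206.157.23.5.

206.157.23.5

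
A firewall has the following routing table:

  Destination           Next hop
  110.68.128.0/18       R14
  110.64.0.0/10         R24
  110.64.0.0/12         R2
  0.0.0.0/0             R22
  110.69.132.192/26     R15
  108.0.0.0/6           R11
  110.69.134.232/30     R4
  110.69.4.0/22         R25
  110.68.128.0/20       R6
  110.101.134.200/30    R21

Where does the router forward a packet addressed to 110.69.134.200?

R2

Routes whose prefix contains 110.69.134.200:
  0.0.0.0/0 (default, matches everything) -> R22
  108.0.0.0/6 (108.0.0.0 - 111.255.255.255) -> R11
  110.64.0.0/10 (110.64.0.0 - 110.127.255.255) -> R24
  110.64.0.0/12 (110.64.0.0 - 110.79.255.255) -> R2
More-specific entries that do NOT match:
  110.69.134.232/30 (110.69.134.232 - 110.69.134.235) does not contain 110.69.134.200
  110.101.134.200/30 (110.101.134.200 - 110.101.134.203) does not contain 110.69.134.200
  110.69.132.192/26 (110.69.132.192 - 110.69.132.255) does not contain 110.69.134.200
  110.69.4.0/22 (110.69.4.0 - 110.69.7.255) does not contain 110.69.134.200
  110.68.128.0/20 (110.68.128.0 - 110.68.143.255) does not contain 110.69.134.200
  110.68.128.0/18 (110.68.128.0 - 110.68.191.255) does not contain 110.69.134.200
Longest matching prefix is /12 -> next hop R2.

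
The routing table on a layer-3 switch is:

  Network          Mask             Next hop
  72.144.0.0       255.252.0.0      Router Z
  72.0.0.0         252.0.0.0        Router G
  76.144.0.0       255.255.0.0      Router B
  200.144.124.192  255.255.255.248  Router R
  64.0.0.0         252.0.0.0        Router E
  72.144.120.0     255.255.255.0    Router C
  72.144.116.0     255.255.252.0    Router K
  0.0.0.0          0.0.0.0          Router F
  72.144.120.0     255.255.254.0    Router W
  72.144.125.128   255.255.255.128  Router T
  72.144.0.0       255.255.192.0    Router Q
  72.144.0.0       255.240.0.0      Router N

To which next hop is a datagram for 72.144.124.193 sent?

Routes whose prefix contains 72.144.124.193:
  0.0.0.0/0 (default, matches everything) -> Router F
  72.0.0.0/6 (72.0.0.0 - 75.255.255.255) -> Router G
  72.144.0.0/12 (72.144.0.0 - 72.159.255.255) -> Router N
  72.144.0.0/14 (72.144.0.0 - 72.147.255.255) -> Router Z
More-specific entries that do NOT match:
  200.144.124.192/29 (200.144.124.192 - 200.144.124.199) does not contain 72.144.124.193
  72.144.125.128/25 (72.144.125.128 - 72.144.125.255) does not contain 72.144.124.193
  72.144.120.0/24 (72.144.120.0 - 72.144.120.255) does not contain 72.144.124.193
  72.144.120.0/23 (72.144.120.0 - 72.144.121.255) does not contain 72.144.124.193
  72.144.116.0/22 (72.144.116.0 - 72.144.119.255) does not contain 72.144.124.193
  72.144.0.0/18 (72.144.0.0 - 72.144.63.255) does not contain 72.144.124.193
  76.144.0.0/16 (76.144.0.0 - 76.144.255.255) does not contain 72.144.124.193
Longest matching prefix is /14 -> next hop Router Z.

Router Z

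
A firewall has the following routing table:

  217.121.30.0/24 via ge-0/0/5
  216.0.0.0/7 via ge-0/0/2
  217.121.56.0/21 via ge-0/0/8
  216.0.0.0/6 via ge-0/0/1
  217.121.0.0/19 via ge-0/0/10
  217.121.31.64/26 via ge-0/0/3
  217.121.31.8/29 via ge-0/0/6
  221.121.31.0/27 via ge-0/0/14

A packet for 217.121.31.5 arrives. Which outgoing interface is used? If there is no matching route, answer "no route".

Routes whose prefix contains 217.121.31.5:
  216.0.0.0/6 (216.0.0.0 - 219.255.255.255) -> ge-0/0/1
  216.0.0.0/7 (216.0.0.0 - 217.255.255.255) -> ge-0/0/2
  217.121.0.0/19 (217.121.0.0 - 217.121.31.255) -> ge-0/0/10
More-specific entries that do NOT match:
  217.121.31.8/29 (217.121.31.8 - 217.121.31.15) does not contain 217.121.31.5
  221.121.31.0/27 (221.121.31.0 - 221.121.31.31) does not contain 217.121.31.5
  217.121.31.64/26 (217.121.31.64 - 217.121.31.127) does not contain 217.121.31.5
  217.121.30.0/24 (217.121.30.0 - 217.121.30.255) does not contain 217.121.31.5
  217.121.56.0/21 (217.121.56.0 - 217.121.63.255) does not contain 217.121.31.5
Longest matching prefix is /19 -> interface ge-0/0/10.

ge-0/0/10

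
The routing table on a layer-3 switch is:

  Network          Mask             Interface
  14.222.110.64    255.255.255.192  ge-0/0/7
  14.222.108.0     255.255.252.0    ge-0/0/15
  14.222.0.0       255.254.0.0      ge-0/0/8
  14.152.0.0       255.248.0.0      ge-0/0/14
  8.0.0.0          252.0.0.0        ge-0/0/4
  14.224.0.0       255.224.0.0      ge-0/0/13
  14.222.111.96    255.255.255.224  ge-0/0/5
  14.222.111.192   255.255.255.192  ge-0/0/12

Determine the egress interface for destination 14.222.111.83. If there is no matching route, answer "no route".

Routes whose prefix contains 14.222.111.83:
  14.222.0.0/15 (14.222.0.0 - 14.223.255.255) -> ge-0/0/8
  14.222.108.0/22 (14.222.108.0 - 14.222.111.255) -> ge-0/0/15
More-specific entries that do NOT match:
  14.222.111.96/27 (14.222.111.96 - 14.222.111.127) does not contain 14.222.111.83
  14.222.110.64/26 (14.222.110.64 - 14.222.110.127) does not contain 14.222.111.83
  14.222.111.192/26 (14.222.111.192 - 14.222.111.255) does not contain 14.222.111.83
Longest matching prefix is /22 -> interface ge-0/0/15.

ge-0/0/15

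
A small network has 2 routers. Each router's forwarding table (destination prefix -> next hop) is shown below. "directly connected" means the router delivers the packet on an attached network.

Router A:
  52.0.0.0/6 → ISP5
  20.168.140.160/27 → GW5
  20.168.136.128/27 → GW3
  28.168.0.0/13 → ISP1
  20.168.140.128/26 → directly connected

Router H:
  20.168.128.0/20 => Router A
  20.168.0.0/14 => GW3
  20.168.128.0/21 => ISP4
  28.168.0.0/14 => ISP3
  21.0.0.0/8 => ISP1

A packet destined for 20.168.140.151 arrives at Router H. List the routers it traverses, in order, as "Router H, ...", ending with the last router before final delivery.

At Router H: longest match for 20.168.140.151 is 20.168.128.0/20 -> Router A
At Router A: longest match for 20.168.140.151 is 20.168.140.128/26 -> directly connected

Router H, Router A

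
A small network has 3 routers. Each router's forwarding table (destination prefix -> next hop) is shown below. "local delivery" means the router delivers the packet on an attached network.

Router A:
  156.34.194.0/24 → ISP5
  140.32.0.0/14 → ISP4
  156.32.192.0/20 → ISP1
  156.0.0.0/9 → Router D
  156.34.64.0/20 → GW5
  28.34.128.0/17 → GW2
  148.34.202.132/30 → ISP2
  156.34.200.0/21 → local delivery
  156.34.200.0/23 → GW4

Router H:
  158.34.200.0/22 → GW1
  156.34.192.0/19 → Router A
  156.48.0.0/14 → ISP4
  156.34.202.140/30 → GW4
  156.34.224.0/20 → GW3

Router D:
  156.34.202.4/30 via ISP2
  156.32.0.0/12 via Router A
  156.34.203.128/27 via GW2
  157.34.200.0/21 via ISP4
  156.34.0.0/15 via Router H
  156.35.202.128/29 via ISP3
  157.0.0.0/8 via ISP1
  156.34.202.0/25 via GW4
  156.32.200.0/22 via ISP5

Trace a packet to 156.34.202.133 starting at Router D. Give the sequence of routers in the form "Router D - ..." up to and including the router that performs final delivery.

At Router D: longest match for 156.34.202.133 is 156.34.0.0/15 -> Router H
At Router H: longest match for 156.34.202.133 is 156.34.192.0/19 -> Router A
At Router A: longest match for 156.34.202.133 is 156.34.200.0/21 -> local delivery

Router D - Router H - Router A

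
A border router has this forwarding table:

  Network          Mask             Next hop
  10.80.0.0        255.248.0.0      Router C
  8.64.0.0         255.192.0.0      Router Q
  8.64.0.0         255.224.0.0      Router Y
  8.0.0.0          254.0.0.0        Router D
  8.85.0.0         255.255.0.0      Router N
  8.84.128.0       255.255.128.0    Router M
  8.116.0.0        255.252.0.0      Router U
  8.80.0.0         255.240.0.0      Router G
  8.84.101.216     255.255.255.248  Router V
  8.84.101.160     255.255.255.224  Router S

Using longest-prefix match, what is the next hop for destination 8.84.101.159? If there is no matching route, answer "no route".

Routes whose prefix contains 8.84.101.159:
  8.0.0.0/7 (8.0.0.0 - 9.255.255.255) -> Router D
  8.64.0.0/10 (8.64.0.0 - 8.127.255.255) -> Router Q
  8.64.0.0/11 (8.64.0.0 - 8.95.255.255) -> Router Y
  8.80.0.0/12 (8.80.0.0 - 8.95.255.255) -> Router G
More-specific entries that do NOT match:
  8.84.101.216/29 (8.84.101.216 - 8.84.101.223) does not contain 8.84.101.159
  8.84.101.160/27 (8.84.101.160 - 8.84.101.191) does not contain 8.84.101.159
  8.84.128.0/17 (8.84.128.0 - 8.84.255.255) does not contain 8.84.101.159
  8.85.0.0/16 (8.85.0.0 - 8.85.255.255) does not contain 8.84.101.159
  8.116.0.0/14 (8.116.0.0 - 8.119.255.255) does not contain 8.84.101.159
  10.80.0.0/13 (10.80.0.0 - 10.87.255.255) does not contain 8.84.101.159
Longest matching prefix is /12 -> next hop Router G.

Router G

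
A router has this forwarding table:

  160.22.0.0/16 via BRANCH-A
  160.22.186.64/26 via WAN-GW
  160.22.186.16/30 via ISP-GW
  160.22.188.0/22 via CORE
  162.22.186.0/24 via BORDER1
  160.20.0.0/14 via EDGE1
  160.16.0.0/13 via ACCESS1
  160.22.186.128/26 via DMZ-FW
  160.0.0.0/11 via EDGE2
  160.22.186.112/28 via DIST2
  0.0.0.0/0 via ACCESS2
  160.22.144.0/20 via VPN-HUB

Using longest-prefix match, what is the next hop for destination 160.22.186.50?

BRANCH-A

Routes whose prefix contains 160.22.186.50:
  0.0.0.0/0 (default, matches everything) -> ACCESS2
  160.0.0.0/11 (160.0.0.0 - 160.31.255.255) -> EDGE2
  160.16.0.0/13 (160.16.0.0 - 160.23.255.255) -> ACCESS1
  160.20.0.0/14 (160.20.0.0 - 160.23.255.255) -> EDGE1
  160.22.0.0/16 (160.22.0.0 - 160.22.255.255) -> BRANCH-A
More-specific entries that do NOT match:
  160.22.186.16/30 (160.22.186.16 - 160.22.186.19) does not contain 160.22.186.50
  160.22.186.112/28 (160.22.186.112 - 160.22.186.127) does not contain 160.22.186.50
  160.22.186.64/26 (160.22.186.64 - 160.22.186.127) does not contain 160.22.186.50
  160.22.186.128/26 (160.22.186.128 - 160.22.186.191) does not contain 160.22.186.50
  162.22.186.0/24 (162.22.186.0 - 162.22.186.255) does not contain 160.22.186.50
  160.22.188.0/22 (160.22.188.0 - 160.22.191.255) does not contain 160.22.186.50
  160.22.144.0/20 (160.22.144.0 - 160.22.159.255) does not contain 160.22.186.50
Longest matching prefix is /16 -> next hop BRANCH-A.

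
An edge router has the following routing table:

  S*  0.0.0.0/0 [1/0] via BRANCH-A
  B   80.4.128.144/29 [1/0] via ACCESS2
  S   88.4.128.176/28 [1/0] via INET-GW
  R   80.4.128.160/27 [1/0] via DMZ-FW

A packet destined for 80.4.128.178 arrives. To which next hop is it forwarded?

Routes whose prefix contains 80.4.128.178:
  0.0.0.0/0 (default, matches everything) -> BRANCH-A
  80.4.128.160/27 (80.4.128.160 - 80.4.128.191) -> DMZ-FW
More-specific entries that do NOT match:
  80.4.128.144/29 (80.4.128.144 - 80.4.128.151) does not contain 80.4.128.178
  88.4.128.176/28 (88.4.128.176 - 88.4.128.191) does not contain 80.4.128.178
Longest matching prefix is /27 -> next hop DMZ-FW.

DMZ-FW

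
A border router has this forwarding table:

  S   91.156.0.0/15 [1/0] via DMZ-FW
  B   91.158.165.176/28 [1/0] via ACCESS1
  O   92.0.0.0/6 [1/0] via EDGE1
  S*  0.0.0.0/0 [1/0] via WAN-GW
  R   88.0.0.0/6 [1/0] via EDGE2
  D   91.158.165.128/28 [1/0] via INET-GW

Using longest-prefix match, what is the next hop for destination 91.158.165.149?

Routes whose prefix contains 91.158.165.149:
  0.0.0.0/0 (default, matches everything) -> WAN-GW
  88.0.0.0/6 (88.0.0.0 - 91.255.255.255) -> EDGE2
More-specific entries that do NOT match:
  91.158.165.176/28 (91.158.165.176 - 91.158.165.191) does not contain 91.158.165.149
  91.158.165.128/28 (91.158.165.128 - 91.158.165.143) does not contain 91.158.165.149
  91.156.0.0/15 (91.156.0.0 - 91.157.255.255) does not contain 91.158.165.149
Longest matching prefix is /6 -> next hop EDGE2.

EDGE2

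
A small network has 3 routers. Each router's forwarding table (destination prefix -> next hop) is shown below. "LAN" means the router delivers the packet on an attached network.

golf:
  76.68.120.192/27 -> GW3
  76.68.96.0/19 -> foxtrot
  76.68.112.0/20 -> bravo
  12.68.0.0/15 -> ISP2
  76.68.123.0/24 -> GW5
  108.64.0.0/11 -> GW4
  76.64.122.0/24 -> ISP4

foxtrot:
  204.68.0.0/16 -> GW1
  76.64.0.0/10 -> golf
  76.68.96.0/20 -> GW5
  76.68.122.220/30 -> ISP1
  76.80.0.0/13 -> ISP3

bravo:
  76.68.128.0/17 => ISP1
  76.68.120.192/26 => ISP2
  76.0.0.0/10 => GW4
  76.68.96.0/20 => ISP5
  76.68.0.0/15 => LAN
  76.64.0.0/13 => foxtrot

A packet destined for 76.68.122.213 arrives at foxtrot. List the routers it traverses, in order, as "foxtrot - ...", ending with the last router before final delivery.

At foxtrot: longest match for 76.68.122.213 is 76.64.0.0/10 -> golf
At golf: longest match for 76.68.122.213 is 76.68.112.0/20 -> bravo
At bravo: longest match for 76.68.122.213 is 76.68.0.0/15 -> LAN

foxtrot - golf - bravo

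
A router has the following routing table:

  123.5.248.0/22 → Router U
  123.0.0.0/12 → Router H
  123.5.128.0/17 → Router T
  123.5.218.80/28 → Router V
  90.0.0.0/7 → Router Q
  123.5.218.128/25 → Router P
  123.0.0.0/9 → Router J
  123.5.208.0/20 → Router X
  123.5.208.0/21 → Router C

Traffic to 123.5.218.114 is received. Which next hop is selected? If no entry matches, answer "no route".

Router X

Routes whose prefix contains 123.5.218.114:
  123.0.0.0/9 (123.0.0.0 - 123.127.255.255) -> Router J
  123.0.0.0/12 (123.0.0.0 - 123.15.255.255) -> Router H
  123.5.128.0/17 (123.5.128.0 - 123.5.255.255) -> Router T
  123.5.208.0/20 (123.5.208.0 - 123.5.223.255) -> Router X
More-specific entries that do NOT match:
  123.5.218.80/28 (123.5.218.80 - 123.5.218.95) does not contain 123.5.218.114
  123.5.218.128/25 (123.5.218.128 - 123.5.218.255) does not contain 123.5.218.114
  123.5.248.0/22 (123.5.248.0 - 123.5.251.255) does not contain 123.5.218.114
  123.5.208.0/21 (123.5.208.0 - 123.5.215.255) does not contain 123.5.218.114
Longest matching prefix is /20 -> next hop Router X.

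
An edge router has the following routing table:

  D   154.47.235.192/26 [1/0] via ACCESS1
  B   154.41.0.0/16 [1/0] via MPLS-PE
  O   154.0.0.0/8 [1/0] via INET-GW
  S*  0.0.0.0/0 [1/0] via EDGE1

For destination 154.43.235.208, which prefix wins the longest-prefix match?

Entries matching 154.43.235.208:
  0.0.0.0/0 (default, matches everything)
  154.0.0.0/8 (154.0.0.0 - 154.255.255.255)
Most specific is 154.0.0.0/8.

154.0.0.0/8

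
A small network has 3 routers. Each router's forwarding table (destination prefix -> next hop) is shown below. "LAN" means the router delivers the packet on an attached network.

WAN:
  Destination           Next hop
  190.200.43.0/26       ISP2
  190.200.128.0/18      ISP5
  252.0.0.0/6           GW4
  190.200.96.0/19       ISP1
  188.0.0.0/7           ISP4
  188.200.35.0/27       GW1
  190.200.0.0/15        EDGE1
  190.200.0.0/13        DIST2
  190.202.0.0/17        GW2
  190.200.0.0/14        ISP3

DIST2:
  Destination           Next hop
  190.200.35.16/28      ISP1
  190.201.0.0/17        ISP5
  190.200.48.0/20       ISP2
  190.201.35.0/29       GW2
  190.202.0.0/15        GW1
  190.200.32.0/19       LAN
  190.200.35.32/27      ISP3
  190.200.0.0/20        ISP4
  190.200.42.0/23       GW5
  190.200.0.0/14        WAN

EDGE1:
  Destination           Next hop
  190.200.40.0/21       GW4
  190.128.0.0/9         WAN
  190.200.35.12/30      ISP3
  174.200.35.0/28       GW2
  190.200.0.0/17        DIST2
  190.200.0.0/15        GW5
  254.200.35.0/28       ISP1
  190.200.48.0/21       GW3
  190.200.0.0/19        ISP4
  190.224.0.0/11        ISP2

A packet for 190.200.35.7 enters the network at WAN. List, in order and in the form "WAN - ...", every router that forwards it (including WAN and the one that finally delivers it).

At WAN: longest match for 190.200.35.7 is 190.200.0.0/15 -> EDGE1
At EDGE1: longest match for 190.200.35.7 is 190.200.0.0/17 -> DIST2
At DIST2: longest match for 190.200.35.7 is 190.200.32.0/19 -> LAN

WAN - EDGE1 - DIST2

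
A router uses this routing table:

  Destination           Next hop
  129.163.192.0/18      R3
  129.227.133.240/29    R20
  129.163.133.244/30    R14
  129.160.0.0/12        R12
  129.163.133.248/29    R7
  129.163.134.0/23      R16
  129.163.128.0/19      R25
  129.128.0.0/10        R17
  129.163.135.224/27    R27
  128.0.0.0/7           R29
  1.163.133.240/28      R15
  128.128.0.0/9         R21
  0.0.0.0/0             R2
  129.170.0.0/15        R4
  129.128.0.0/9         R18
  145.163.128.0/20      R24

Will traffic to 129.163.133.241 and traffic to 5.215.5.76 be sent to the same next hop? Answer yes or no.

no

129.163.133.241: longest match 129.163.128.0/19 -> R25
5.215.5.76: longest match 0.0.0.0/0 -> R2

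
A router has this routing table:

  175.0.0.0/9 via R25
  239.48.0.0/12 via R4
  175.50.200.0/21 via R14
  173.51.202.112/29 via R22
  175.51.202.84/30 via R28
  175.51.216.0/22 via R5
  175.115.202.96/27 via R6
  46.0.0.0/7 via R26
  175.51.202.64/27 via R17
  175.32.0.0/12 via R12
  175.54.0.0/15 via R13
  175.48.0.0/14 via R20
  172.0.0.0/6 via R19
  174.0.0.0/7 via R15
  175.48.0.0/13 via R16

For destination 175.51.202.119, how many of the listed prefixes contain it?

Prefixes containing 175.51.202.119:
  172.0.0.0/6 (172.0.0.0 - 175.255.255.255)
  174.0.0.0/7 (174.0.0.0 - 175.255.255.255)
  175.0.0.0/9 (175.0.0.0 - 175.127.255.255)
  175.48.0.0/13 (175.48.0.0 - 175.55.255.255)
  175.48.0.0/14 (175.48.0.0 - 175.51.255.255)
Total matching entries: 5.

5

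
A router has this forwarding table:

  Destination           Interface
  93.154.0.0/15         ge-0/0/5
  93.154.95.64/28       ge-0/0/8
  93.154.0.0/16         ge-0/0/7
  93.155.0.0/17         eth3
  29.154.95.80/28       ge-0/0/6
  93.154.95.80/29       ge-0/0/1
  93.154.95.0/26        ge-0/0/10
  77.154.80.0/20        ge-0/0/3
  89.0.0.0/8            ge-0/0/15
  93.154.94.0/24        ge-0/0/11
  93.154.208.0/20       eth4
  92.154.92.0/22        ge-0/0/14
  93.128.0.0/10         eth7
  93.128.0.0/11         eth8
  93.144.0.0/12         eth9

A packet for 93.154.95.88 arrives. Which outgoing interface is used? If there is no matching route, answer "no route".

ge-0/0/7

Routes whose prefix contains 93.154.95.88:
  93.128.0.0/10 (93.128.0.0 - 93.191.255.255) -> eth7
  93.128.0.0/11 (93.128.0.0 - 93.159.255.255) -> eth8
  93.144.0.0/12 (93.144.0.0 - 93.159.255.255) -> eth9
  93.154.0.0/15 (93.154.0.0 - 93.155.255.255) -> ge-0/0/5
  93.154.0.0/16 (93.154.0.0 - 93.154.255.255) -> ge-0/0/7
More-specific entries that do NOT match:
  93.154.95.80/29 (93.154.95.80 - 93.154.95.87) does not contain 93.154.95.88
  93.154.95.64/28 (93.154.95.64 - 93.154.95.79) does not contain 93.154.95.88
  29.154.95.80/28 (29.154.95.80 - 29.154.95.95) does not contain 93.154.95.88
  93.154.95.0/26 (93.154.95.0 - 93.154.95.63) does not contain 93.154.95.88
  93.154.94.0/24 (93.154.94.0 - 93.154.94.255) does not contain 93.154.95.88
  92.154.92.0/22 (92.154.92.0 - 92.154.95.255) does not contain 93.154.95.88
  77.154.80.0/20 (77.154.80.0 - 77.154.95.255) does not contain 93.154.95.88
  93.154.208.0/20 (93.154.208.0 - 93.154.223.255) does not contain 93.154.95.88
  93.155.0.0/17 (93.155.0.0 - 93.155.127.255) does not contain 93.154.95.88
Longest matching prefix is /16 -> interface ge-0/0/7.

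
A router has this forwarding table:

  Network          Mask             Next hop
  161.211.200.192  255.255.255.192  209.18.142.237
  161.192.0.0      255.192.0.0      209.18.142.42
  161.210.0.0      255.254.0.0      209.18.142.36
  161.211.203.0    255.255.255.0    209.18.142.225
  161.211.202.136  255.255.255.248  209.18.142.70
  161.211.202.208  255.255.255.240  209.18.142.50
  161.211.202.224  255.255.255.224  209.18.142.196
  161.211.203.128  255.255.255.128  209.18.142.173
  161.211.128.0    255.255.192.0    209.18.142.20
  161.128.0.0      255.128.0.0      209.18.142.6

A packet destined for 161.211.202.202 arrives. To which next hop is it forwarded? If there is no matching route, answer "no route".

Routes whose prefix contains 161.211.202.202:
  161.128.0.0/9 (161.128.0.0 - 161.255.255.255) -> 209.18.142.6
  161.192.0.0/10 (161.192.0.0 - 161.255.255.255) -> 209.18.142.42
  161.210.0.0/15 (161.210.0.0 - 161.211.255.255) -> 209.18.142.36
More-specific entries that do NOT match:
  161.211.202.136/29 (161.211.202.136 - 161.211.202.143) does not contain 161.211.202.202
  161.211.202.208/28 (161.211.202.208 - 161.211.202.223) does not contain 161.211.202.202
  161.211.202.224/27 (161.211.202.224 - 161.211.202.255) does not contain 161.211.202.202
  161.211.200.192/26 (161.211.200.192 - 161.211.200.255) does not contain 161.211.202.202
  161.211.203.128/25 (161.211.203.128 - 161.211.203.255) does not contain 161.211.202.202
  161.211.203.0/24 (161.211.203.0 - 161.211.203.255) does not contain 161.211.202.202
  161.211.128.0/18 (161.211.128.0 - 161.211.191.255) does not contain 161.211.202.202
Longest matching prefix is /15 -> next hop 209.18.142.36.

209.18.142.36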